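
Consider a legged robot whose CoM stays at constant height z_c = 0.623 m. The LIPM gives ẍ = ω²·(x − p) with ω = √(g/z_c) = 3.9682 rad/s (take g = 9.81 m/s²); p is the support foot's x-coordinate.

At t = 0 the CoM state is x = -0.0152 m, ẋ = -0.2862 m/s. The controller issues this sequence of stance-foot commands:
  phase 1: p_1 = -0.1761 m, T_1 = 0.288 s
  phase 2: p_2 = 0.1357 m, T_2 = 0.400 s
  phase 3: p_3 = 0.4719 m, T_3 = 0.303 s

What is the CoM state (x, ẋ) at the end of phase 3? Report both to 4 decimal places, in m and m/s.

phase 1: p=-0.1761, T=0.288, ωT=1.142842, cosh=1.727289, sinh=1.408377; start (x,ẋ)=(-0.015200, -0.286200) → end (x,ẋ)=(0.000244, 0.404875)
phase 2: p=0.1357, T=0.400, ωT=1.587280, cosh=2.547455, sinh=2.342974; start (x,ẋ)=(0.000244, 0.404875) → end (x,ẋ)=(0.029685, -0.227987)
phase 3: p=0.4719, T=0.303, ωT=1.202365, cosh=1.814230, sinh=1.513747; start (x,ẋ)=(0.029685, -0.227987) → end (x,ẋ)=(-0.417349, -3.069939)

x = -0.4173, ẋ = -3.0699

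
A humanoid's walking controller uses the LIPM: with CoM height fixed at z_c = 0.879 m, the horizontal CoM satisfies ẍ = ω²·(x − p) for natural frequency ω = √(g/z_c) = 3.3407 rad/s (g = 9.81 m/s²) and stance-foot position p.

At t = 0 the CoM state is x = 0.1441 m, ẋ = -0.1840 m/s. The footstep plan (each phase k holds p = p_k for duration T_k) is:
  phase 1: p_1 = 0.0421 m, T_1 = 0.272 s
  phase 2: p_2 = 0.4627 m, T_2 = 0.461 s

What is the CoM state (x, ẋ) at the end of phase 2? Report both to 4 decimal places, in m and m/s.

phase 1: p=0.0421, T=0.272, ωT=0.908670, cosh=1.442041, sinh=1.038981; start (x,ẋ)=(0.144100, -0.184000) → end (x,ẋ)=(0.131963, 0.088699)
phase 2: p=0.4627, T=0.461, ωT=1.540063, cosh=2.439625, sinh=2.225258; start (x,ẋ)=(0.131963, 0.088699) → end (x,ẋ)=(-0.285092, -2.242281)

x = -0.2851, ẋ = -2.2423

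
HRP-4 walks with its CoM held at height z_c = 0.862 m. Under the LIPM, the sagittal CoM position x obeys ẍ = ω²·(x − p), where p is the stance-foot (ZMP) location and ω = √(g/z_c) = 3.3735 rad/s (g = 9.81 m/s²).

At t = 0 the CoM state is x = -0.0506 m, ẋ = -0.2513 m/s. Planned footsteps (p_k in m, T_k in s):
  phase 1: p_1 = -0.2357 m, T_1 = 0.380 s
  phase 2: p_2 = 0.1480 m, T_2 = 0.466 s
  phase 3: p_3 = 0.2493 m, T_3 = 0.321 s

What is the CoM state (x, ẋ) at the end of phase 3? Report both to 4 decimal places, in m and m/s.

x = 0.1775, ẋ = -0.0527

phase 1: p=-0.2357, T=0.380, ωT=1.281930, cosh=1.940545, sinh=1.663043; start (x,ẋ)=(-0.050600, -0.251300) → end (x,ẋ)=(-0.000389, 0.550803)
phase 2: p=0.1480, T=0.466, ωT=1.572051, cosh=2.512068, sinh=2.304449; start (x,ẋ)=(-0.000389, 0.550803) → end (x,ẋ)=(0.151492, 0.230069)
phase 3: p=0.2493, T=0.321, ωT=1.082893, cosh=1.645913, sinh=1.307299; start (x,ẋ)=(0.151492, 0.230069) → end (x,ẋ)=(0.177472, -0.052678)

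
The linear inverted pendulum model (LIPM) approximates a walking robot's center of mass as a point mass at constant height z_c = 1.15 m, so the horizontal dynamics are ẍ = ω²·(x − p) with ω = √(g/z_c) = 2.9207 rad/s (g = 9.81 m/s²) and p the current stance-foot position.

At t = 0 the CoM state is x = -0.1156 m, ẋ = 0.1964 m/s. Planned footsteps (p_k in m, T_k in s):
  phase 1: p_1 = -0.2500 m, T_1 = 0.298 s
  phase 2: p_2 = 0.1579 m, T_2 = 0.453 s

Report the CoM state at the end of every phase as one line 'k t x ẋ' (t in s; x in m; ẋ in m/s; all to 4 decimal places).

1 0.2980 0.0048 0.6621
2 0.7510 0.2455 0.5512

phase 1: p=-0.2500, T=0.298, ωT=0.870369, cosh=1.403294, sinh=0.984497; start (x,ẋ)=(-0.115600, 0.196400) → end (x,ẋ)=(0.004804, 0.662063)
phase 2: p=0.1579, T=0.453, ωT=1.323077, cosh=2.010636, sinh=1.744322; start (x,ẋ)=(0.004804, 0.662063) → end (x,ẋ)=(0.245483, 0.551201)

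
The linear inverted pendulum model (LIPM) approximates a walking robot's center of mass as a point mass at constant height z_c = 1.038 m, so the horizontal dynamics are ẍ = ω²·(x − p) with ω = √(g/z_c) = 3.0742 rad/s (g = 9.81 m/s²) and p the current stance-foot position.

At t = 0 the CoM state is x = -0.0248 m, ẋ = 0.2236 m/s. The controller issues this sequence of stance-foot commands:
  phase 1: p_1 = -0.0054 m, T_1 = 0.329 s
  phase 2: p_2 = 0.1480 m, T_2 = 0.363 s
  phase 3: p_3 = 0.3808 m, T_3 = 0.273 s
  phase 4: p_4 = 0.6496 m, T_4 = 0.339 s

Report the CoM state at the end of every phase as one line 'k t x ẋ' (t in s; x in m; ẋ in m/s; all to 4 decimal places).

1 0.3290 0.0512 0.2769
2 0.6920 0.1071 0.0624
3 0.9650 0.0240 -0.7064
4 1.3040 -0.6329 -3.5134

phase 1: p=-0.0054, T=0.329, ωT=1.011412, cosh=1.556593, sinh=1.192887; start (x,ẋ)=(-0.024800, 0.223600) → end (x,ẋ)=(0.051166, 0.276911)
phase 2: p=0.1480, T=0.363, ωT=1.115935, cosh=1.690014, sinh=1.362405; start (x,ẋ)=(0.051166, 0.276911) → end (x,ẋ)=(0.107069, 0.062413)
phase 3: p=0.3808, T=0.273, ωT=0.839257, cosh=1.373339, sinh=0.941307; start (x,ẋ)=(0.107069, 0.062413) → end (x,ẋ)=(0.023985, -0.706400)
phase 4: p=0.6496, T=0.339, ωT=1.042154, cosh=1.594006, sinh=1.241311; start (x,ẋ)=(0.023985, -0.706400) → end (x,ẋ)=(-0.632866, -3.513376)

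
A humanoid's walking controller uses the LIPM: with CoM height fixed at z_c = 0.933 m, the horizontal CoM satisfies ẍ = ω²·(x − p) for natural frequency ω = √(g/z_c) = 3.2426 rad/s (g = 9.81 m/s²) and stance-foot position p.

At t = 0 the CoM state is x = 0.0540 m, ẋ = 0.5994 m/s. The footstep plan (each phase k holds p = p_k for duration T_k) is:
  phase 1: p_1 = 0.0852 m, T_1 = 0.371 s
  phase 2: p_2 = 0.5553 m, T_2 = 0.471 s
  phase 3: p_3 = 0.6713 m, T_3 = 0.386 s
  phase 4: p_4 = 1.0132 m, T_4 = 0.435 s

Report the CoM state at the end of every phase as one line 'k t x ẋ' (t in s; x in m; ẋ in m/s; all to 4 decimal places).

phase 1: p=0.0852, T=0.371, ωT=1.203005, cosh=1.815199, sinh=1.514908; start (x,ẋ)=(0.054000, 0.599400) → end (x,ẋ)=(0.308599, 0.934768)
phase 2: p=0.5553, T=0.471, ωT=1.527265, cosh=2.411345, sinh=2.194216; start (x,ẋ)=(0.308599, 0.934768) → end (x,ẋ)=(0.592962, 0.498781)
phase 3: p=0.6713, T=0.386, ωT=1.251644, cosh=1.891059, sinh=1.605025; start (x,ẋ)=(0.592962, 0.498781) → end (x,ẋ)=(0.770045, 0.535518)
phase 4: p=1.0132, T=0.435, ωT=1.410531, cosh=2.171072, sinh=1.927059; start (x,ẋ)=(0.770045, 0.535518) → end (x,ẋ)=(0.803549, -0.356746)

1 0.3710 0.3086 0.9348
2 0.8420 0.5930 0.4988
3 1.2280 0.7700 0.5355
4 1.6630 0.8035 -0.3567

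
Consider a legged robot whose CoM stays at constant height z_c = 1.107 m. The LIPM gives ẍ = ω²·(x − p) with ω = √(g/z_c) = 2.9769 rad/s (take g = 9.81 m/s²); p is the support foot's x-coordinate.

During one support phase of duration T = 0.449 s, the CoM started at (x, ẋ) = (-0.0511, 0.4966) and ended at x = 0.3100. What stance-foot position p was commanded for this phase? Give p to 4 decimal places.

ωT = 2.9769·0.449 = 1.336628; cosh(ωT) = 2.034459, sinh(ωT) = 1.771729
x(T) = p + (x₀−p)·cosh(ωT) + (ẋ₀/ω)·sinh(ωT) ⇒ p·(1 − cosh) = x(T) − x₀·cosh − (ẋ₀/ω)·sinh
numerator   = 0.3100 − (-0.0511)·2.034459 − (0.4966/2.9769)·1.771729 = 0.118405
denominator = 1 − 2.034459 = -1.034459
p = 0.118405 / -1.034459 = -0.1145

p = -0.1145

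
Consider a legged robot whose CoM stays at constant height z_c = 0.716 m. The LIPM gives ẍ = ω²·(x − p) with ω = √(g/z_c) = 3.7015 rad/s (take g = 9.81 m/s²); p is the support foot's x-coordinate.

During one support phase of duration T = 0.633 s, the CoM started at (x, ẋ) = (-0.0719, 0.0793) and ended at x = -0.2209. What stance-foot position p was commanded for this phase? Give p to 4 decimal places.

ωT = 3.7015·0.633 = 2.343049; cosh(ωT) = 5.254488, sinh(ωT) = 5.158454
x(T) = p + (x₀−p)·cosh(ωT) + (ẋ₀/ω)·sinh(ωT) ⇒ p·(1 − cosh) = x(T) − x₀·cosh − (ẋ₀/ω)·sinh
numerator   = -0.2209 − (-0.0719)·5.254488 − (0.0793/3.7015)·5.158454 = 0.046384
denominator = 1 − 5.254488 = -4.254488
p = 0.046384 / -4.254488 = -0.0109

p = -0.0109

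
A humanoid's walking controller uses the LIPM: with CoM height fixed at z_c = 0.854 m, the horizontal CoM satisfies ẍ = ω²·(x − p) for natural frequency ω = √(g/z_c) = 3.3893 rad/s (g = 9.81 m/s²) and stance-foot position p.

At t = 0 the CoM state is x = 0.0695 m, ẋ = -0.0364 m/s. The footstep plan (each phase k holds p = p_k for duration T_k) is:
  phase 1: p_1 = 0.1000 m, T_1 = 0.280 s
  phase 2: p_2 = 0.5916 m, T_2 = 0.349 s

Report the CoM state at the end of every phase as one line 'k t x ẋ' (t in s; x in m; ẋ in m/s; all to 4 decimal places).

phase 1: p=0.1000, T=0.280, ωT=0.949004, cosh=1.485131, sinh=1.098005; start (x,ẋ)=(0.069500, -0.036400) → end (x,ẋ)=(0.042911, -0.167564)
phase 2: p=0.5916, T=0.349, ωT=1.182866, cosh=1.785057, sinh=1.478657; start (x,ẋ)=(0.042911, -0.167564) → end (x,ẋ)=(-0.460944, -3.048926)

1 0.2800 0.0429 -0.1676
2 0.6290 -0.4609 -3.0489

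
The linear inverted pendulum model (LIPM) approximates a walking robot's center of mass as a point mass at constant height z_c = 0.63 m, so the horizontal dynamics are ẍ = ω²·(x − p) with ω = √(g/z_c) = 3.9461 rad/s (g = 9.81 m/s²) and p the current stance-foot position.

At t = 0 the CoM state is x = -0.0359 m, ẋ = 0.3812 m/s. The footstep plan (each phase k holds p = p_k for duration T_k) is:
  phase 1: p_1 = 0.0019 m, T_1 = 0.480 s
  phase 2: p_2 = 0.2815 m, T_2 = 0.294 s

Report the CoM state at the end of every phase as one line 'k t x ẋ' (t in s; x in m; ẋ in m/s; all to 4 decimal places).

1 0.4800 0.1872 0.8110
2 0.7740 0.4120 0.8857

phase 1: p=0.0019, T=0.480, ωT=1.894128, cosh=3.398600, sinh=3.248150; start (x,ẋ)=(-0.035900, 0.381200) → end (x,ẋ)=(0.187210, 0.811044)
phase 2: p=0.2815, T=0.294, ωT=1.160153, cosh=1.751930, sinh=1.438492; start (x,ẋ)=(0.187210, 0.811044) → end (x,ẋ)=(0.411964, 0.885660)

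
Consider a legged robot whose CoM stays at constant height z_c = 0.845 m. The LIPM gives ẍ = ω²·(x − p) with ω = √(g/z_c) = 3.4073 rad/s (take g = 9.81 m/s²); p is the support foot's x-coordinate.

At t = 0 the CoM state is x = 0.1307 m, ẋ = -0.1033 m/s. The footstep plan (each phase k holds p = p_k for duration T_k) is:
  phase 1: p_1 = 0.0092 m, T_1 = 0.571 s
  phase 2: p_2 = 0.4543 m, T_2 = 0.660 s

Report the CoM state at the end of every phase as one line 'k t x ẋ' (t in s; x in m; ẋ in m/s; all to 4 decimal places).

phase 1: p=0.0092, T=0.571, ωT=1.945568, cosh=3.570257, sinh=3.427351; start (x,ẋ)=(0.130700, -0.103300) → end (x,ẋ)=(0.339078, 1.050071)
phase 2: p=0.4543, T=0.660, ωT=2.248818, cosh=4.791026, sinh=4.685502; start (x,ẋ)=(0.339078, 1.050071) → end (x,ẋ)=(1.346261, 3.191413)

1 0.5710 0.3391 1.0501
2 1.2310 1.3463 3.1914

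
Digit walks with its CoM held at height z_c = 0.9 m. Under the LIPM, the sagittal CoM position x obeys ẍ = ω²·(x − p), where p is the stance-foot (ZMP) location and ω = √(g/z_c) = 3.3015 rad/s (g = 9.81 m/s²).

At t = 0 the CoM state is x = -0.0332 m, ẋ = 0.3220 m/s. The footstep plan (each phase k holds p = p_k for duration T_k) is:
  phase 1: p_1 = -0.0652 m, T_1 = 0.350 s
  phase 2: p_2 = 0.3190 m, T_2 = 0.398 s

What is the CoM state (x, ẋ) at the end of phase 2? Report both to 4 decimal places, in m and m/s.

x = 0.3151, ẋ = 0.3464

phase 1: p=-0.0652, T=0.350, ωT=1.155525, cosh=1.745291, sinh=1.430399; start (x,ẋ)=(-0.033200, 0.322000) → end (x,ẋ)=(0.130158, 0.713103)
phase 2: p=0.3190, T=0.398, ωT=1.313997, cosh=1.994880, sinh=1.726137; start (x,ẋ)=(0.130158, 0.713103) → end (x,ẋ)=(0.315117, 0.346375)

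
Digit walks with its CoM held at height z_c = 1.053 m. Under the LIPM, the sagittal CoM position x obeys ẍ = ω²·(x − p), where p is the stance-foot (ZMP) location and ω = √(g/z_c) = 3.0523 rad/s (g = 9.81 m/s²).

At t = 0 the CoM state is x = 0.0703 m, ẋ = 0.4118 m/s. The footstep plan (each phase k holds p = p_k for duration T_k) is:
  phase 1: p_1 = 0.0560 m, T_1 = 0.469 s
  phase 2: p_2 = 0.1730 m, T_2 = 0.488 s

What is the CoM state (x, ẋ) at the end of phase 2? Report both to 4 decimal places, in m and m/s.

x = 1.2819, ẋ = 3.4850

phase 1: p=0.0560, T=0.469, ωT=1.431529, cosh=2.212018, sinh=1.973074; start (x,ẋ)=(0.070300, 0.411800) → end (x,ẋ)=(0.353828, 0.997029)
phase 2: p=0.1730, T=0.488, ωT=1.489522, cosh=2.330229, sinh=2.104748; start (x,ẋ)=(0.353828, 0.997029) → end (x,ẋ)=(1.281885, 3.485007)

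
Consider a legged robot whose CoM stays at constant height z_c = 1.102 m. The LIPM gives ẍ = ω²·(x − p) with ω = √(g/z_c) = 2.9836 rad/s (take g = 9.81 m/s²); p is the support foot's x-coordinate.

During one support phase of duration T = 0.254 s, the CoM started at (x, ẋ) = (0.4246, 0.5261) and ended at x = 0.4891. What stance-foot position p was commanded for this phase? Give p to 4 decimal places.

ωT = 2.9836·0.254 = 0.757834; cosh(ωT) = 1.301165, sinh(ωT) = 0.832485
x(T) = p + (x₀−p)·cosh(ωT) + (ẋ₀/ω)·sinh(ωT) ⇒ p·(1 − cosh) = x(T) − x₀·cosh − (ẋ₀/ω)·sinh
numerator   = 0.4891 − (0.4246)·1.301165 − (0.5261/2.9836)·0.832485 = -0.210167
denominator = 1 − 1.301165 = -0.301165
p = -0.210167 / -0.301165 = 0.6978

p = 0.6978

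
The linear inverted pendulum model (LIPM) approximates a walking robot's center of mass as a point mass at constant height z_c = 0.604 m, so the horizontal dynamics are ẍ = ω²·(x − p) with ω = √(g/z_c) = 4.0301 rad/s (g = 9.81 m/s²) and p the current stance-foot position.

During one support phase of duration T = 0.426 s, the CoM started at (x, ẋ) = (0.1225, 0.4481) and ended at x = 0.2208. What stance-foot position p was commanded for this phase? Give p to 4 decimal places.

p = 0.2299

ωT = 4.0301·0.426 = 1.716823; cosh(ωT) = 2.873224, sinh(ωT) = 2.693588
x(T) = p + (x₀−p)·cosh(ωT) + (ẋ₀/ω)·sinh(ωT) ⇒ p·(1 − cosh) = x(T) − x₀·cosh − (ẋ₀/ω)·sinh
numerator   = 0.2208 − (0.1225)·2.873224 − (0.4481/4.0301)·2.693588 = -0.430665
denominator = 1 − 2.873224 = -1.873224
p = -0.430665 / -1.873224 = 0.2299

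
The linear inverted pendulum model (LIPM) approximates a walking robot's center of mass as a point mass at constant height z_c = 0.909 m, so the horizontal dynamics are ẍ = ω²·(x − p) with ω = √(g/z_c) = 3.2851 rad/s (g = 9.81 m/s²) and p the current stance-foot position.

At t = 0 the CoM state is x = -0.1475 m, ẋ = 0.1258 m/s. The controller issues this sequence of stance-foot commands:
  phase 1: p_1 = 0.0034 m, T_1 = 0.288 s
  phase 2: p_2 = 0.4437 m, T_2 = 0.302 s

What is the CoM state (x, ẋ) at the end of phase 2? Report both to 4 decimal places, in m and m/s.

phase 1: p=0.0034, T=0.288, ωT=0.946109, cosh=1.481958, sinh=1.093709; start (x,ẋ)=(-0.147500, 0.125800) → end (x,ẋ)=(-0.178345, -0.355745)
phase 2: p=0.4437, T=0.302, ωT=0.992100, cosh=1.533845, sinh=1.163048; start (x,ẋ)=(-0.178345, -0.355745) → end (x,ẋ)=(-0.636367, -2.922322)

x = -0.6364, ẋ = -2.9223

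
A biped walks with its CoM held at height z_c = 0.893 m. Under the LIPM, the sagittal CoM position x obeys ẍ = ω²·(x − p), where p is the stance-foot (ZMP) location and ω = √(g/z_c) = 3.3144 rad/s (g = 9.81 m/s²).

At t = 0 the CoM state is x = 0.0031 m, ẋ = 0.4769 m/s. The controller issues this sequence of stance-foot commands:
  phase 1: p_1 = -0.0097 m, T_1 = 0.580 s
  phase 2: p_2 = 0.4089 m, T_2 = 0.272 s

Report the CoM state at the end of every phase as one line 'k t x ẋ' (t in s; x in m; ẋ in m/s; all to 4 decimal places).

phase 1: p=-0.0097, T=0.580, ωT=1.922352, cosh=3.491641, sinh=3.345379; start (x,ẋ)=(0.003100, 0.476900) → end (x,ẋ)=(0.516350, 1.807089)
phase 2: p=0.4089, T=0.272, ωT=0.901517, cosh=1.434645, sinh=1.028692; start (x,ẋ)=(0.516350, 1.807089) → end (x,ẋ)=(1.123920, 2.958883)

1 0.5800 0.5164 1.8071
2 0.8520 1.1239 2.9589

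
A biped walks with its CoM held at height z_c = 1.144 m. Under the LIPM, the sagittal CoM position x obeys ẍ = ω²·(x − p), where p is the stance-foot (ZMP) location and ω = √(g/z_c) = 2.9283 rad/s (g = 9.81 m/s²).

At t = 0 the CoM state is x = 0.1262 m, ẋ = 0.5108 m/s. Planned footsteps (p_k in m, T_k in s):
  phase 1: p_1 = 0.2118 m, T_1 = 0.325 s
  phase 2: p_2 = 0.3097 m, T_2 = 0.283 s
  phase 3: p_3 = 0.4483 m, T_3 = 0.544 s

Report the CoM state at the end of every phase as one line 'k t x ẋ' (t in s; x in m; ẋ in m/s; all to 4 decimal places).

1 0.3250 0.2766 0.4839
2 0.6080 0.4178 0.5701
3 1.1520 0.8291 1.2493

phase 1: p=0.2118, T=0.325, ωT=0.951698, cosh=1.488094, sinh=1.102009; start (x,ẋ)=(0.126200, 0.510800) → end (x,ẋ)=(0.276649, 0.483886)
phase 2: p=0.3097, T=0.283, ωT=0.828709, cosh=1.363486, sinh=0.926874; start (x,ẋ)=(0.276649, 0.483886) → end (x,ẋ)=(0.417796, 0.570066)
phase 3: p=0.4483, T=0.544, ωT=1.592995, cosh=2.560887, sinh=2.357571; start (x,ẋ)=(0.417796, 0.570066) → end (x,ẋ)=(0.829142, 1.249285)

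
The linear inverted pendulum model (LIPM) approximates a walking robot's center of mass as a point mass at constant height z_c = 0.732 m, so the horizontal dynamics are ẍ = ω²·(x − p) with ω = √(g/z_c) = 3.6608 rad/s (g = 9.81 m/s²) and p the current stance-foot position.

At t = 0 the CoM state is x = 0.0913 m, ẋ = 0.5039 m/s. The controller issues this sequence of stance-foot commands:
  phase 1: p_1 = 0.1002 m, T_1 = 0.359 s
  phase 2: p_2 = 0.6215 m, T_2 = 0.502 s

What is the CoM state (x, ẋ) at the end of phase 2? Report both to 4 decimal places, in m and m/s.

phase 1: p=0.1002, T=0.359, ωT=1.314227, cosh=1.995278, sinh=1.726596; start (x,ẋ)=(0.091300, 0.503900) → end (x,ẋ)=(0.320104, 0.949166)
phase 2: p=0.6215, T=0.502, ωT=1.837722, cosh=3.220694, sinh=3.061514; start (x,ẋ)=(0.320104, 0.949166) → end (x,ẋ)=(0.444579, -0.320954)

x = 0.4446, ẋ = -0.3210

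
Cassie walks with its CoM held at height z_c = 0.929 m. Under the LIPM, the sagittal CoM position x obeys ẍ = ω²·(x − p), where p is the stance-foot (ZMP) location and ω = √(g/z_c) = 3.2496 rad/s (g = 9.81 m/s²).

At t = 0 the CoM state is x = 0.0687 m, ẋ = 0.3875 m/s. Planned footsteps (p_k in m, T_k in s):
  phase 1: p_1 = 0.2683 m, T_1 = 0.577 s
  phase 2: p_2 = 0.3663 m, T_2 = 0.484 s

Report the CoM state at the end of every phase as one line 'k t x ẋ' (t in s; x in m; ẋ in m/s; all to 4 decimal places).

phase 1: p=0.2683, T=0.577, ωT=1.875019, cosh=3.337148, sinh=3.183796; start (x,ẋ)=(0.068700, 0.387500) → end (x,ẋ)=(-0.018142, -0.771929)
phase 2: p=0.3663, T=0.484, ωT=1.572806, cosh=2.513809, sinh=2.306347; start (x,ẋ)=(-0.018142, -0.771929) → end (x,ẋ)=(-1.147976, -4.821760)

1 0.5770 -0.0181 -0.7719
2 1.0610 -1.1480 -4.8218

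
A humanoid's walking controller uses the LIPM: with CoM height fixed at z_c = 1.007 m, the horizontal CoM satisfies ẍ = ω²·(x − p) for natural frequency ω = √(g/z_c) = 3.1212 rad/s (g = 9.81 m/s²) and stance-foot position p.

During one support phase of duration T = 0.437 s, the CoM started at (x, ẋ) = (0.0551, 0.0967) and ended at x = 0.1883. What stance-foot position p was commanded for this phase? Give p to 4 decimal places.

ωT = 3.1212·0.437 = 1.363964; cosh(ωT) = 2.083658, sinh(ωT) = 1.828012
x(T) = p + (x₀−p)·cosh(ωT) + (ẋ₀/ω)·sinh(ωT) ⇒ p·(1 − cosh) = x(T) − x₀·cosh − (ẋ₀/ω)·sinh
numerator   = 0.1883 − (0.0551)·2.083658 − (0.0967/3.1212)·1.828012 = 0.016856
denominator = 1 − 2.083658 = -1.083658
p = 0.016856 / -1.083658 = -0.0156

p = -0.0156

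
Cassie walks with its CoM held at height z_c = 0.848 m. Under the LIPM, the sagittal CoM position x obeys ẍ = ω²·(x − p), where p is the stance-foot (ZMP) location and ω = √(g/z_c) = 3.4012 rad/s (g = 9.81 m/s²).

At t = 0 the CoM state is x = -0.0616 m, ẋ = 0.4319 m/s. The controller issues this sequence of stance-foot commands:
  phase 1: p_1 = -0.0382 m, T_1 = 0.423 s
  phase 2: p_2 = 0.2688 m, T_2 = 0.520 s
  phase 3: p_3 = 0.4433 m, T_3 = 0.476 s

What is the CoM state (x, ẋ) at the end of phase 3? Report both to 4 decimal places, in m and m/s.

x = 1.8980, ẋ = 5.1048

phase 1: p=-0.0382, T=0.423, ωT=1.438708, cosh=2.226239, sinh=1.989005; start (x,ẋ)=(-0.061600, 0.431900) → end (x,ẋ)=(0.162279, 0.803212)
phase 2: p=0.2688, T=0.520, ωT=1.768624, cosh=3.016674, sinh=2.846107; start (x,ẋ)=(0.162279, 0.803212) → end (x,ẋ)=(0.619584, 1.391886)
phase 3: p=0.4433, T=0.476, ωT=1.618971, cosh=2.622998, sinh=2.424896; start (x,ẋ)=(0.619584, 1.391886) → end (x,ẋ)=(1.898043, 5.104828)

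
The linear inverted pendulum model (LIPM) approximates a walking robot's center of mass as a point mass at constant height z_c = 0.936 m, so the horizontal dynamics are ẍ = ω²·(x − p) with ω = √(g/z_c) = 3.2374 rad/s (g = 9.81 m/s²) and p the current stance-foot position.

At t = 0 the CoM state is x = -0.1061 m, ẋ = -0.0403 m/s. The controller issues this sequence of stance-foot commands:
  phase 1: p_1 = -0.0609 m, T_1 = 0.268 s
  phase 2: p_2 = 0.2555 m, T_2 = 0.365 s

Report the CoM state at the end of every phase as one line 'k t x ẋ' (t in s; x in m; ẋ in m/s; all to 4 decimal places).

1 0.2680 -0.1364 -0.1999
2 0.6330 -0.5346 -2.2299

phase 1: p=-0.0609, T=0.268, ωT=0.867623, cosh=1.400596, sinh=0.980648; start (x,ẋ)=(-0.106100, -0.040300) → end (x,ẋ)=(-0.136414, -0.199943)
phase 2: p=0.2555, T=0.365, ωT=1.181651, cosh=1.783262, sinh=1.476490; start (x,ẋ)=(-0.136414, -0.199943) → end (x,ẋ)=(-0.534574, -2.229896)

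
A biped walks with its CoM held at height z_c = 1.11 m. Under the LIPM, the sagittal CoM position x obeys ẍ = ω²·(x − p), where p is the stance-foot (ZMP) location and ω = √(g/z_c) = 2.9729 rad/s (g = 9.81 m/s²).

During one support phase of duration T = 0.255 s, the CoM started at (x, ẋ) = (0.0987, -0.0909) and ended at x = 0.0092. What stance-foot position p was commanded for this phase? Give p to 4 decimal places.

ωT = 2.9729·0.255 = 0.758090; cosh(ωT) = 1.301378, sinh(ωT) = 0.832817
x(T) = p + (x₀−p)·cosh(ωT) + (ẋ₀/ω)·sinh(ωT) ⇒ p·(1 − cosh) = x(T) − x₀·cosh − (ẋ₀/ω)·sinh
numerator   = 0.0092 − (0.0987)·1.301378 − (-0.0909/2.9729)·0.832817 = -0.093782
denominator = 1 − 1.301378 = -0.301378
p = -0.093782 / -0.301378 = 0.3112

p = 0.3112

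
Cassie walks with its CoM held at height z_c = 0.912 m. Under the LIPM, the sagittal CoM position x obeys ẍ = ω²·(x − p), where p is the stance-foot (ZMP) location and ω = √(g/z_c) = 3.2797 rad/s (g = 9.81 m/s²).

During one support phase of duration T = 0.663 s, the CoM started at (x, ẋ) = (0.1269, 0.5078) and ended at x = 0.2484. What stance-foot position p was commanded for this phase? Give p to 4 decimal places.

ωT = 3.2797·0.663 = 2.174441; cosh(ωT) = 4.455469, sinh(ωT) = 4.341798
x(T) = p + (x₀−p)·cosh(ωT) + (ẋ₀/ω)·sinh(ωT) ⇒ p·(1 − cosh) = x(T) − x₀·cosh − (ẋ₀/ω)·sinh
numerator   = 0.2484 − (0.1269)·4.455469 − (0.5078/3.2797)·4.341798 = -0.989245
denominator = 1 − 4.455469 = -3.455469
p = -0.989245 / -3.455469 = 0.2863

p = 0.2863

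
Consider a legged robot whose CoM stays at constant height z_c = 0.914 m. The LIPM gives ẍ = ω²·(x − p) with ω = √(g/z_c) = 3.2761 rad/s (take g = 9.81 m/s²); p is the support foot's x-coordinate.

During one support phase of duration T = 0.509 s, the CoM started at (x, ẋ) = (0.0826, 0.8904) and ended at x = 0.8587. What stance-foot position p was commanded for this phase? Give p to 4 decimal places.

p = 0.0358

ωT = 3.2761·0.509 = 1.667535; cosh(ωT) = 2.743900, sinh(ωT) = 2.555189
x(T) = p + (x₀−p)·cosh(ωT) + (ẋ₀/ω)·sinh(ωT) ⇒ p·(1 − cosh) = x(T) − x₀·cosh − (ẋ₀/ω)·sinh
numerator   = 0.8587 − (0.0826)·2.743900 − (0.8904/3.2761)·2.555189 = -0.062412
denominator = 1 − 2.743900 = -1.743900
p = -0.062412 / -1.743900 = 0.0358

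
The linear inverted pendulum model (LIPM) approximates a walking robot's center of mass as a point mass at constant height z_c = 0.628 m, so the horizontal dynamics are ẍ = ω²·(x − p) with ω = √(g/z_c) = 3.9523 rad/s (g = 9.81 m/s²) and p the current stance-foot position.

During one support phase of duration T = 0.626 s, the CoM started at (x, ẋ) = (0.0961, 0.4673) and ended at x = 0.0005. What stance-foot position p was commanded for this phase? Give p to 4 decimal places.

ωT = 3.9523·0.626 = 2.474140; cosh(ωT) = 5.977863, sinh(ωT) = 5.893628
x(T) = p + (x₀−p)·cosh(ωT) + (ẋ₀/ω)·sinh(ωT) ⇒ p·(1 − cosh) = x(T) − x₀·cosh − (ẋ₀/ω)·sinh
numerator   = 0.0005 − (0.0961)·5.977863 − (0.4673/3.9523)·5.893628 = -1.270805
denominator = 1 − 5.977863 = -4.977863
p = -1.270805 / -4.977863 = 0.2553

p = 0.2553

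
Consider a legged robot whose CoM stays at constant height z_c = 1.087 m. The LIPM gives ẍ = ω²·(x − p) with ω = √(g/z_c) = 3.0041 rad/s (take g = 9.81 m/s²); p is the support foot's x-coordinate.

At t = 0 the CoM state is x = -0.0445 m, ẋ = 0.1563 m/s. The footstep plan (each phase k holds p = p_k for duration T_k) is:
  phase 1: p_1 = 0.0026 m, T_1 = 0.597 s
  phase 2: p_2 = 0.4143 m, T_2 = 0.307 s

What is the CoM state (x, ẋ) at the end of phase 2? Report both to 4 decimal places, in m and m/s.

x = -0.1513, ẋ = -1.1876

phase 1: p=0.0026, T=0.597, ωT=1.793448, cosh=3.088262, sinh=2.921876; start (x,ẋ)=(-0.044500, 0.156300) → end (x,ẋ)=(0.009165, 0.069270)
phase 2: p=0.4143, T=0.307, ωT=0.922259, cosh=1.456292, sinh=1.058672; start (x,ẋ)=(0.009165, 0.069270) → end (x,ẋ)=(-0.151284, -1.187597)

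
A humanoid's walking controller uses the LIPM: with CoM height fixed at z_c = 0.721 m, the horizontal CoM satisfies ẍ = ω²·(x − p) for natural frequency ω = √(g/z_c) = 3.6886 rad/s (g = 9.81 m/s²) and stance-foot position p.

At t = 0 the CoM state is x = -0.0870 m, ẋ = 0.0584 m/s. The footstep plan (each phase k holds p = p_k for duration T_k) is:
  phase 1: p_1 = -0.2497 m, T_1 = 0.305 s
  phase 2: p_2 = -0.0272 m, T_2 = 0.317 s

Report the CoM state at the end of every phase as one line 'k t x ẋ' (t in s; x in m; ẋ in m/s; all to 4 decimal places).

1 0.3050 0.0491 0.9263
2 0.6220 0.4728 2.0445

phase 1: p=-0.2497, T=0.305, ωT=1.125023, cosh=1.702466, sinh=1.377821; start (x,ẋ)=(-0.087000, 0.058400) → end (x,ẋ)=(0.049106, 0.926303)
phase 2: p=-0.0272, T=0.317, ωT=1.169286, cosh=1.765141, sinh=1.454553; start (x,ẋ)=(0.049106, 0.926303) → end (x,ẋ)=(0.472766, 2.044456)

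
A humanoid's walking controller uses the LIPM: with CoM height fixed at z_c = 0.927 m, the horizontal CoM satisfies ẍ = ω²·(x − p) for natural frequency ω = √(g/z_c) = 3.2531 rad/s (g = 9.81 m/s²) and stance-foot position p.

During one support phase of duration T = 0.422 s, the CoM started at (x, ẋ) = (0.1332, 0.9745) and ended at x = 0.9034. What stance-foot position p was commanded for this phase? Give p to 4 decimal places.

ωT = 3.2531·0.422 = 1.372808; cosh(ωT) = 2.099906, sinh(ωT) = 1.846512
x(T) = p + (x₀−p)·cosh(ωT) + (ẋ₀/ω)·sinh(ωT) ⇒ p·(1 − cosh) = x(T) − x₀·cosh − (ẋ₀/ω)·sinh
numerator   = 0.9034 − (0.1332)·2.099906 − (0.9745/3.2531)·1.846512 = 0.070551
denominator = 1 − 2.099906 = -1.099906
p = 0.070551 / -1.099906 = -0.0641

p = -0.0641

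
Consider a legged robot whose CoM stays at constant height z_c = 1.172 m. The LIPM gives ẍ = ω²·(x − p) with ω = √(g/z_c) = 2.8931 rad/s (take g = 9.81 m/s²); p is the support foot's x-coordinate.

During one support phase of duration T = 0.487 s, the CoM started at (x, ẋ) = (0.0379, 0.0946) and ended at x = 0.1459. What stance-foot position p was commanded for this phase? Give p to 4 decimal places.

ωT = 2.8931·0.487 = 1.408940; cosh(ωT) = 2.168009, sinh(ωT) = 1.923606
x(T) = p + (x₀−p)·cosh(ωT) + (ẋ₀/ω)·sinh(ωT) ⇒ p·(1 − cosh) = x(T) − x₀·cosh − (ẋ₀/ω)·sinh
numerator   = 0.1459 − (0.0379)·2.168009 − (0.0946/2.8931)·1.923606 = 0.000833
denominator = 1 − 2.168009 = -1.168009
p = 0.000833 / -1.168009 = -0.0007

p = -0.0007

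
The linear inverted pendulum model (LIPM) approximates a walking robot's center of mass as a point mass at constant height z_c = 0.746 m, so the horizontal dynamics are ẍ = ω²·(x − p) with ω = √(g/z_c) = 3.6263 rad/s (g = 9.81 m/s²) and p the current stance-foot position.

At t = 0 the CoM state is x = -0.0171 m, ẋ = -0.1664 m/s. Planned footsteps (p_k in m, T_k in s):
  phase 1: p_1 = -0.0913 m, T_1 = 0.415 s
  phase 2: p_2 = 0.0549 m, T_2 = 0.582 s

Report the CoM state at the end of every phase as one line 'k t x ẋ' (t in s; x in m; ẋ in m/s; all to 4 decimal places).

phase 1: p=-0.0913, T=0.415, ωT=1.504914, cosh=2.362902, sinh=2.140866; start (x,ẋ)=(-0.017100, -0.166400) → end (x,ẋ)=(-0.014211, 0.182859)
phase 2: p=0.0549, T=0.582, ωT=2.110507, cosh=4.186799, sinh=4.065622; start (x,ẋ)=(-0.014211, 0.182859) → end (x,ẋ)=(-0.029440, -0.253314)

1 0.4150 -0.0142 0.1829
2 0.9970 -0.0294 -0.2533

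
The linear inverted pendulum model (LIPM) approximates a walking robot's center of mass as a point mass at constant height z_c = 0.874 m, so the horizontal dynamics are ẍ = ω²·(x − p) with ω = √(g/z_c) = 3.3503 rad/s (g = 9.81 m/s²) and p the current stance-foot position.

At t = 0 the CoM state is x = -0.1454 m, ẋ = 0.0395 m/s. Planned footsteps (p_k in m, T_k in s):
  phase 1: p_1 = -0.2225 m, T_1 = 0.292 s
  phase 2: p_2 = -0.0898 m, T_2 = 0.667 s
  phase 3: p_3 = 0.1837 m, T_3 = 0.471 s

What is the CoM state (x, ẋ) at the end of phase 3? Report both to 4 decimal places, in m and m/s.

x = 1.8398, ẋ = 5.7456

phase 1: p=-0.2225, T=0.292, ωT=0.978288, cosh=1.517926, sinh=1.141972; start (x,ẋ)=(-0.145400, 0.039500) → end (x,ẋ)=(-0.092004, 0.354939)
phase 2: p=-0.0898, T=0.667, ωT=2.234650, cosh=4.725121, sinh=4.618091; start (x,ẋ)=(-0.092004, 0.354939) → end (x,ẋ)=(0.389037, 1.643026)
phase 3: p=0.1837, T=0.471, ωT=1.577991, cosh=2.525801, sinh=2.319412; start (x,ẋ)=(0.389037, 1.643026) → end (x,ẋ)=(1.839807, 5.745575)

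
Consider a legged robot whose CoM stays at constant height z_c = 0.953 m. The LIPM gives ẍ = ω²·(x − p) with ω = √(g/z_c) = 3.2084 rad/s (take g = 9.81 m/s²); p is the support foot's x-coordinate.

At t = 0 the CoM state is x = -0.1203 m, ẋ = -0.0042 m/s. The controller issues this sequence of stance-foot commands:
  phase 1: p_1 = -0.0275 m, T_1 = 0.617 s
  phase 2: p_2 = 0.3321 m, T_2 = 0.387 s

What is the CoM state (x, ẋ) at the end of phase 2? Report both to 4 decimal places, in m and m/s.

x = -1.5232, ẋ = -5.6074

phase 1: p=-0.0275, T=0.617, ωT=1.979583, cosh=3.688924, sinh=3.550798; start (x,ẋ)=(-0.120300, -0.004200) → end (x,ẋ)=(-0.374480, -1.072706)
phase 2: p=0.3321, T=0.387, ωT=1.241651, cosh=1.875115, sinh=1.586208; start (x,ẋ)=(-0.374480, -1.072706) → end (x,ẋ)=(-1.523157, -5.607369)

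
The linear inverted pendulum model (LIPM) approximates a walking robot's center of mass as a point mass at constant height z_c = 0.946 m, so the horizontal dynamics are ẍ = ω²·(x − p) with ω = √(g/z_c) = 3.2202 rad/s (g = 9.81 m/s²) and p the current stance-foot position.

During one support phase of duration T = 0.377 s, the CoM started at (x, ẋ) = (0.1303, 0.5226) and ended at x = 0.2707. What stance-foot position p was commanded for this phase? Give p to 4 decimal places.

ωT = 3.2202·0.377 = 1.214015; cosh(ωT) = 1.831990, sinh(ωT) = 1.534988
x(T) = p + (x₀−p)·cosh(ωT) + (ẋ₀/ω)·sinh(ωT) ⇒ p·(1 − cosh) = x(T) − x₀·cosh − (ẋ₀/ω)·sinh
numerator   = 0.2707 − (0.1303)·1.831990 − (0.5226/3.2202)·1.534988 = -0.217118
denominator = 1 − 1.831990 = -0.831990
p = -0.217118 / -0.831990 = 0.2610

p = 0.2610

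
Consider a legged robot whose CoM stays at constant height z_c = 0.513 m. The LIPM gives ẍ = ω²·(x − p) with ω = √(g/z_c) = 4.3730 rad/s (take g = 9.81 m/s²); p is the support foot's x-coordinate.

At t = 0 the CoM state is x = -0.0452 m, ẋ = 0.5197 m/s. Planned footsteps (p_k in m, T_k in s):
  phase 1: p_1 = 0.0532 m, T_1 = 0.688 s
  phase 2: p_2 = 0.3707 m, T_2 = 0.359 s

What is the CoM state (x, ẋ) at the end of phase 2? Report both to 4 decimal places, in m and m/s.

phase 1: p=0.0532, T=0.688, ωT=3.008624, cosh=10.154432, sinh=10.105072; start (x,ẋ)=(-0.045200, 0.519700) → end (x,ẋ)=(0.254920, 0.929013)
phase 2: p=0.3707, T=0.359, ωT=1.569907, cosh=2.507133, sinh=2.299068; start (x,ẋ)=(0.254920, 0.929013) → end (x,ẋ)=(0.568845, 1.165128)

x = 0.5688, ẋ = 1.1651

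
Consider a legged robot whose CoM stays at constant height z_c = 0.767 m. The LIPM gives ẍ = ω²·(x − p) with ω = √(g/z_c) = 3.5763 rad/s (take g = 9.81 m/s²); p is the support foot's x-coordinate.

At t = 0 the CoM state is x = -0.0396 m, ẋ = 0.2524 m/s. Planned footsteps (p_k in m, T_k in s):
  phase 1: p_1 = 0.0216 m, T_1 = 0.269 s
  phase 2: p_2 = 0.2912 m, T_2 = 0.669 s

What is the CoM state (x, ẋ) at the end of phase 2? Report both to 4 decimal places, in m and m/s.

phase 1: p=0.0216, T=0.269, ωT=0.962025, cosh=1.499554, sinh=1.117436; start (x,ẋ)=(-0.039600, 0.252400) → end (x,ẋ)=(0.008691, 0.133915)
phase 2: p=0.2912, T=0.669, ωT=2.392545, cosh=5.516349, sinh=5.424952; start (x,ẋ)=(0.008691, 0.133915) → end (x,ẋ)=(-1.064080, -4.742306)

x = -1.0641, ẋ = -4.7423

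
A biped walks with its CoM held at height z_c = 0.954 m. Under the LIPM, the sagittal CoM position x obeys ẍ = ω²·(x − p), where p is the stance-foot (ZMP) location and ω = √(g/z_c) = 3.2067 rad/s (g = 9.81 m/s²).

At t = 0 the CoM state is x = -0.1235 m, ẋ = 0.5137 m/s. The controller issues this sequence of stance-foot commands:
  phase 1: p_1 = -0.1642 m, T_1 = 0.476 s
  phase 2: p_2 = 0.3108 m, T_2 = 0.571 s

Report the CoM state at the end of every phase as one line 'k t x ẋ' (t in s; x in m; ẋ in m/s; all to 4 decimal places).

phase 1: p=-0.1642, T=0.476, ωT=1.526389, cosh=2.409425, sinh=2.192106; start (x,ẋ)=(-0.123500, 0.513700) → end (x,ẋ)=(0.285030, 1.523819)
phase 2: p=0.3108, T=0.571, ωT=1.831026, cosh=3.200267, sinh=3.040017; start (x,ẋ)=(0.285030, 1.523819) → end (x,ẋ)=(1.672941, 4.625411)

1 0.4760 0.2850 1.5238
2 1.0470 1.6729 4.6254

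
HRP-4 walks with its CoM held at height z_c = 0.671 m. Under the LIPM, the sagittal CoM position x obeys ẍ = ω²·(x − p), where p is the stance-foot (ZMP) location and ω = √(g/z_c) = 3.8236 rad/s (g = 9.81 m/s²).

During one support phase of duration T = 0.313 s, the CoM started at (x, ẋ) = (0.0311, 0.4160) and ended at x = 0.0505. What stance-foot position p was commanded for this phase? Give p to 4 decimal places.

p = 0.2100

ωT = 3.8236·0.313 = 1.196787; cosh(ωT) = 1.805815, sinh(ωT) = 1.503651
x(T) = p + (x₀−p)·cosh(ωT) + (ẋ₀/ω)·sinh(ωT) ⇒ p·(1 − cosh) = x(T) − x₀·cosh − (ẋ₀/ω)·sinh
numerator   = 0.0505 − (0.0311)·1.805815 − (0.4160/3.8236)·1.503651 = -0.169255
denominator = 1 − 1.805815 = -0.805815
p = -0.169255 / -0.805815 = 0.2100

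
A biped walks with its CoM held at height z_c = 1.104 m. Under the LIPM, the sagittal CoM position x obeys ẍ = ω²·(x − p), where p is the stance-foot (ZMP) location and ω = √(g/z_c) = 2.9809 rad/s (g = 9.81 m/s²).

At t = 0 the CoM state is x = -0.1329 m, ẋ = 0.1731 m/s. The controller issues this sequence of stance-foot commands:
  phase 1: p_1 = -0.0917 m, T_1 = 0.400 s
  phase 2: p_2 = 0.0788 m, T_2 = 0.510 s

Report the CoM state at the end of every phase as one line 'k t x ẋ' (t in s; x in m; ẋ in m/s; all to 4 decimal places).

phase 1: p=-0.0917, T=0.400, ωT=1.192360, cosh=1.799176, sinh=1.495672; start (x,ẋ)=(-0.132900, 0.173100) → end (x,ẋ)=(-0.078973, 0.127749)
phase 2: p=0.0788, T=0.510, ωT=1.520259, cosh=2.396032, sinh=2.177377; start (x,ẋ)=(-0.078973, 0.127749) → end (x,ẋ)=(-0.205915, -0.717940)

1 0.4000 -0.0790 0.1277
2 0.9100 -0.2059 -0.7179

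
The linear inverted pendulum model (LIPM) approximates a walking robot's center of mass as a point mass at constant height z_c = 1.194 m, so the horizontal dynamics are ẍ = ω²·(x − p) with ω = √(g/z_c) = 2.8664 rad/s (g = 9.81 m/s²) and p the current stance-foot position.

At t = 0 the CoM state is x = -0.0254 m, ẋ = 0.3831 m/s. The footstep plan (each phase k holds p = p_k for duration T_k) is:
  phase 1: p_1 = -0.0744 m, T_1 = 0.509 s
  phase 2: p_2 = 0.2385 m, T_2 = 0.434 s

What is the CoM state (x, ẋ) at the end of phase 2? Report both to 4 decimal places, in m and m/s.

x = 1.0108, ẋ = 2.4884

phase 1: p=-0.0744, T=0.509, ωT=1.458998, cosh=2.267057, sinh=2.034588; start (x,ẋ)=(-0.025400, 0.383100) → end (x,ẋ)=(0.308613, 1.154275)
phase 2: p=0.2385, T=0.434, ωT=1.244018, cosh=1.878874, sinh=1.590650; start (x,ẋ)=(0.308613, 1.154275) → end (x,ẋ)=(1.010774, 2.488411)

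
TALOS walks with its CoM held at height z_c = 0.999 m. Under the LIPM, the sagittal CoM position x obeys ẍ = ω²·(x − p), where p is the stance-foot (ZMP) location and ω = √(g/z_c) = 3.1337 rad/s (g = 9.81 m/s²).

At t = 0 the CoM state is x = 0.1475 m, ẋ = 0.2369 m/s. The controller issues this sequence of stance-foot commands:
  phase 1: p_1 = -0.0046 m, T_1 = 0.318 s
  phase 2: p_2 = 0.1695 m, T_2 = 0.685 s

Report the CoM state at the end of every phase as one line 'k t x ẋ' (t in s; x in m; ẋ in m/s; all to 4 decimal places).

phase 1: p=-0.0046, T=0.318, ωT=0.996517, cosh=1.538996, sinh=1.169833; start (x,ẋ)=(0.147500, 0.236900) → end (x,ẋ)=(0.317918, 0.922173)
phase 2: p=0.1695, T=0.685, ωT=2.146585, cosh=4.336235, sinh=4.219352; start (x,ẋ)=(0.317918, 0.922173) → end (x,ẋ)=(2.054728, 5.961165)

1 0.3180 0.3179 0.9222
2 1.0030 2.0547 5.9612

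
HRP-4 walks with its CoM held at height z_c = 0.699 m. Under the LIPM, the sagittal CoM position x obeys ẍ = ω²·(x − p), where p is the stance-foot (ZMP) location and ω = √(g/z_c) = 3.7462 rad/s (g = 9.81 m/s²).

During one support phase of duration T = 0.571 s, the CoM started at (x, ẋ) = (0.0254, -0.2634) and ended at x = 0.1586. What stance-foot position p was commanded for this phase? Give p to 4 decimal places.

ωT = 3.7462·0.571 = 2.139080; cosh(ωT) = 4.304693, sinh(ωT) = 4.186930
x(T) = p + (x₀−p)·cosh(ωT) + (ẋ₀/ω)·sinh(ωT) ⇒ p·(1 − cosh) = x(T) − x₀·cosh − (ẋ₀/ω)·sinh
numerator   = 0.1586 − (0.0254)·4.304693 − (-0.2634/3.7462)·4.186930 = 0.343649
denominator = 1 − 4.304693 = -3.304693
p = 0.343649 / -3.304693 = -0.1040

p = -0.1040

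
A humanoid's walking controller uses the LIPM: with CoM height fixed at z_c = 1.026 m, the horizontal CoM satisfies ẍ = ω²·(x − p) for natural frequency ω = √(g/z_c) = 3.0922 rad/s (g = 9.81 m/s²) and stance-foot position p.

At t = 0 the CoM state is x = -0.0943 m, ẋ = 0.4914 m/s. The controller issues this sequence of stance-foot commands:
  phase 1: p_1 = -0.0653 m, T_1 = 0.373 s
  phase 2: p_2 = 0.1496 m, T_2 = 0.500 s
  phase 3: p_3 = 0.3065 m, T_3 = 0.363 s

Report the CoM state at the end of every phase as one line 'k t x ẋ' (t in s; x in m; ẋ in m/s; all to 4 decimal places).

phase 1: p=-0.0653, T=0.373, ωT=1.153391, cosh=1.742242, sinh=1.426677; start (x,ẋ)=(-0.094300, 0.491400) → end (x,ẋ)=(0.110897, 0.728202)
phase 2: p=0.1496, T=0.500, ωT=1.546100, cosh=2.453104, sinh=2.240027; start (x,ẋ)=(0.110897, 0.728202) → end (x,ẋ)=(0.582175, 1.518274)
phase 3: p=0.3065, T=0.363, ωT=1.122469, cosh=1.698952, sinh=1.373477; start (x,ẋ)=(0.582175, 1.518274) → end (x,ẋ)=(1.449238, 3.750287)

1 0.3730 0.1109 0.7282
2 0.8730 0.5822 1.5183
3 1.2360 1.4492 3.7503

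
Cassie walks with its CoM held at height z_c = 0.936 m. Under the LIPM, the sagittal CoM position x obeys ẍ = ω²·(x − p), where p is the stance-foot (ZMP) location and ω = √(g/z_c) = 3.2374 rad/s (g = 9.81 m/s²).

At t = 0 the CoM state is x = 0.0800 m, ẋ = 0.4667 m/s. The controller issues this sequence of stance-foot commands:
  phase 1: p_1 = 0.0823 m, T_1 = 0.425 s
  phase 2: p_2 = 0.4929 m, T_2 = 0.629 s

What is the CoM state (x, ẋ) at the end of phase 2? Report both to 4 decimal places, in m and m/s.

phase 1: p=0.0823, T=0.425, ωT=1.375895, cosh=2.105616, sinh=1.853002; start (x,ẋ)=(0.080000, 0.466700) → end (x,ẋ)=(0.344584, 0.968893)
phase 2: p=0.4929, T=0.629, ωT=2.036325, cosh=3.896451, sinh=3.765944; start (x,ẋ)=(0.344584, 0.968893) → end (x,ẋ)=(1.042070, 1.966995)

x = 1.0421, ẋ = 1.9670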